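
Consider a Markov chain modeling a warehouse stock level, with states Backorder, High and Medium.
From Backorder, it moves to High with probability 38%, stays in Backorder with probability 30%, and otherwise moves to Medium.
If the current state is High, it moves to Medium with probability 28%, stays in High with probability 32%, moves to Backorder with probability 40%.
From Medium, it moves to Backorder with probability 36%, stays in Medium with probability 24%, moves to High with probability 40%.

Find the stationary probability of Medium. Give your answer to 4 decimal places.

0.2828

Let the stationary distribution be π with π = πP and π_1 + π_2 + π_3 = 1.
π_1 = 0.3·π_1 + 0.4·π_2 + 0.36·π_3
π_2 = 0.38·π_1 + 0.32·π_2 + 0.4·π_3
Solving with the normalization constraint gives π = (0.3534, 0.3638, 0.2828).
So the stationary probability of Medium is 0.2828.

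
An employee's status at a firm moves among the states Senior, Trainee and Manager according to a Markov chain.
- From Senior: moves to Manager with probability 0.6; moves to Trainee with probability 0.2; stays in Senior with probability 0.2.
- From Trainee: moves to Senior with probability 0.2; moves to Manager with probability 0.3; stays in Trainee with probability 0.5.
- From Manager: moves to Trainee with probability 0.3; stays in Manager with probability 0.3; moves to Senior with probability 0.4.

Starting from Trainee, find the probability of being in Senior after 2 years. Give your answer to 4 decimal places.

Sum over the intermediate state after 1 year:
P = P(Trainee→Senior)·P(Senior→Senior) + P(Trainee→Trainee)·P(Trainee→Senior) + P(Trainee→Manager)·P(Manager→Senior)
  = 0.2×0.2 + 0.5×0.2 + 0.3×0.4
  = 0.0400 + 0.1000 + 0.1200 = 0.2600

0.2600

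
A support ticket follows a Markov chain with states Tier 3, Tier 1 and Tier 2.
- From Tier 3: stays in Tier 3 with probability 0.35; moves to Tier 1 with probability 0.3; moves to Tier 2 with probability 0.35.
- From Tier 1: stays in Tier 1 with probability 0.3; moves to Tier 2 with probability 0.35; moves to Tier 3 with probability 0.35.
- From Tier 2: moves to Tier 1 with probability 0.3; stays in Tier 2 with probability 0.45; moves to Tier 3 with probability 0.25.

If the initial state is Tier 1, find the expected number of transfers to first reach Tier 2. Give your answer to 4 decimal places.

2.8571

Let t(s) be the expected number of transfers to first reach Tier 2 from state s, with t(Tier 2) = 0. Conditioning on the first transfer:
t(Tier 3) = 1 + 0.35·t(Tier 3) + 0.3·t(Tier 1)
t(Tier 1) = 1 + 0.35·t(Tier 3) + 0.3·t(Tier 1)
Solving: t(Tier 3) = 2.8571, t(Tier 1) = 2.8571.
Expected transfers from Tier 1 to Tier 2: 2.8571.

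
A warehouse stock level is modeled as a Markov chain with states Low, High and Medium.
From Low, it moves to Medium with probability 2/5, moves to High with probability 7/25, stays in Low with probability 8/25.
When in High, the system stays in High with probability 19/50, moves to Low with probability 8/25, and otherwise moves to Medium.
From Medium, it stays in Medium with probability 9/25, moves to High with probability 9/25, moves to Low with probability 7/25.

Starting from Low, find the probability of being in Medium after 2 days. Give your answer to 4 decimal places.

0.3560

Sum over the intermediate state after 1 day:
P = P(Low→Low)·P(Low→Medium) + P(Low→High)·P(High→Medium) + P(Low→Medium)·P(Medium→Medium)
  = 0.32×0.4 + 0.28×0.3 + 0.4×0.36
  = 0.1280 + 0.0840 + 0.1440 = 0.3560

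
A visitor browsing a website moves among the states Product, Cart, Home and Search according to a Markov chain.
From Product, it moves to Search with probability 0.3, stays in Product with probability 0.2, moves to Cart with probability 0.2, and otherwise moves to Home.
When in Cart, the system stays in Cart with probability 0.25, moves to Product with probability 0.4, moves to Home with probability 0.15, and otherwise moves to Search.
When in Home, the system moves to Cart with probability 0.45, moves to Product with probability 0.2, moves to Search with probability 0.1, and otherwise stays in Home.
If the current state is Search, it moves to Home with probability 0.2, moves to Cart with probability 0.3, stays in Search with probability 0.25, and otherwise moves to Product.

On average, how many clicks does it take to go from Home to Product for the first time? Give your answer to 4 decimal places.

Let t(s) be the expected number of clicks to first reach Product from state s, with t(Product) = 0. Conditioning on the first click:
t(Cart) = 1 + 0.25·t(Cart) + 0.15·t(Home) + 0.2·t(Search)
t(Home) = 1 + 0.45·t(Cart) + 0.25·t(Home) + 0.1·t(Search)
t(Search) = 1 + 0.3·t(Cart) + 0.2·t(Home) + 0.25·t(Search)
Solving: t(Cart) = 2.9784, t(Home) = 3.5844, t(Search) = 3.4805.
Expected clicks from Home to Product: 3.5844.

3.5844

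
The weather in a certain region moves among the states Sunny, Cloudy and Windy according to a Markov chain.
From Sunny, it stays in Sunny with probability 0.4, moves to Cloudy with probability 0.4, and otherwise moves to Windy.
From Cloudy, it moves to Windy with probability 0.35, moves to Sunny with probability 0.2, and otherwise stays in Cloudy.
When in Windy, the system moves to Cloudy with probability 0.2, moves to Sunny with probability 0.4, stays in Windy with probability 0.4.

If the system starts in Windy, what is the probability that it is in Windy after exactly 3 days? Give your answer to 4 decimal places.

Propagate the distribution vector 3 days from Windy.
After 0 days: (0.0000, 0.0000, 1.0000)
After 1 day: (0.4000, 0.2000, 0.4000)
After 2 days: (0.3600, 0.3300, 0.3100)
After 3 days: (0.3340, 0.3545, 0.3115)
P(in Windy after 3 days) = 0.3115

0.3115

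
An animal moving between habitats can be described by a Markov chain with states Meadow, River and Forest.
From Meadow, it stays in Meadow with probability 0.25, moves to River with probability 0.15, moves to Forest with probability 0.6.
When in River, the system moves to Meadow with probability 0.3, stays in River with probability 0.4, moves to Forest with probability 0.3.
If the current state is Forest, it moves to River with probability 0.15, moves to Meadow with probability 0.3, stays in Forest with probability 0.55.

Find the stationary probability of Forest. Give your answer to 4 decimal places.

Let the stationary distribution be π with π = πP and π_1 + π_2 + π_3 = 1.
π_1 = 0.25·π_1 + 0.3·π_2 + 0.3·π_3
π_2 = 0.15·π_1 + 0.4·π_2 + 0.15·π_3
Solving with the normalization constraint gives π = (0.2857, 0.2000, 0.5143).
So the stationary probability of Forest is 0.5143.

0.5143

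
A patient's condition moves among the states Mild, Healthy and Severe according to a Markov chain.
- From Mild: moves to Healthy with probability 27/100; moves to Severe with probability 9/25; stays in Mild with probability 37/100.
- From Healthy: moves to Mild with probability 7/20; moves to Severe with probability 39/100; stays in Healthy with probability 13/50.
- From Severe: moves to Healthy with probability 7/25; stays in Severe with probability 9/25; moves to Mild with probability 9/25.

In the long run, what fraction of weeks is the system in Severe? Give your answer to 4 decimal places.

0.3681

Let the stationary distribution be π with π = πP and π_1 + π_2 + π_3 = 1.
π_1 = 0.37·π_1 + 0.35·π_2 + 0.36·π_3
π_2 = 0.27·π_1 + 0.26·π_2 + 0.28·π_3
Solving with the normalization constraint gives π = (0.3609, 0.2710, 0.3681).
So the stationary probability of Severe is 0.3681.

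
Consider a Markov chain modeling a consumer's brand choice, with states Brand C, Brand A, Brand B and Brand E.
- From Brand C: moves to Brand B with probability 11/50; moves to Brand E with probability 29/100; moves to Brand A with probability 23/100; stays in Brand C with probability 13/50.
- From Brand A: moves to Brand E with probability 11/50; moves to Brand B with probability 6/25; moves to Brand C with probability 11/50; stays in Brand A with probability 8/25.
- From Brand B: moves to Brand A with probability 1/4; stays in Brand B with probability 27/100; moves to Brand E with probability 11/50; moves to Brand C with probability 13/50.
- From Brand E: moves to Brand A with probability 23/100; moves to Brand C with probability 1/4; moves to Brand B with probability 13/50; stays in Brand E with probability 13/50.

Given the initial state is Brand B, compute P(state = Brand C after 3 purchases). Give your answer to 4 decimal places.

0.2472

Propagate the distribution vector 3 purchases from Brand B.
After 0 purchases: (0.0000, 0.0000, 1.0000, 0.0000)
After 1 purchase: (0.2600, 0.2500, 0.2700, 0.2200)
After 2 purchases: (0.2478, 0.2579, 0.2473, 0.2470)
After 3 purchases: (0.2472, 0.2582, 0.2474, 0.2472)
P(in Brand C after 3 purchases) = 0.2472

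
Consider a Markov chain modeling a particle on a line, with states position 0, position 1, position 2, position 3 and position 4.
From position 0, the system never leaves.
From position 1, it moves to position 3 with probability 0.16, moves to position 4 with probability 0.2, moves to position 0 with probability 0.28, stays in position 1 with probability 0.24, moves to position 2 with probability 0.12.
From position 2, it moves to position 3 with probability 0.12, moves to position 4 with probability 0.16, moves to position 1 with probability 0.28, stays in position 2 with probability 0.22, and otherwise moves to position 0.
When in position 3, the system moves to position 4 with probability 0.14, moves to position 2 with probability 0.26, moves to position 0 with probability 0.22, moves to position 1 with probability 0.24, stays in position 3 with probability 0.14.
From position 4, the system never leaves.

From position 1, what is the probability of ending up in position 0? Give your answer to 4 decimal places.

0.5861

Let h(s) be the probability of absorption at position 0 starting from transient state s. Then h(position 0) = 1 and h(position 4) = 0. By first-step analysis:
h(position 1) = 0.28·1 + 0.24·h(position 1) + 0.12·h(position 2) + 0.16·h(position 3) + 0.2·0
h(position 2) = 0.22·1 + 0.28·h(position 1) + 0.22·h(position 2) + 0.12·h(position 3) + 0.16·0
h(position 3) = 0.22·1 + 0.24·h(position 1) + 0.26·h(position 2) + 0.14·h(position 3) + 0.14·0
Solving: h(position 1) = 0.5861, h(position 2) = 0.5841, h(position 3) = 0.5960.
Starting from position 1, the probability is 0.5861.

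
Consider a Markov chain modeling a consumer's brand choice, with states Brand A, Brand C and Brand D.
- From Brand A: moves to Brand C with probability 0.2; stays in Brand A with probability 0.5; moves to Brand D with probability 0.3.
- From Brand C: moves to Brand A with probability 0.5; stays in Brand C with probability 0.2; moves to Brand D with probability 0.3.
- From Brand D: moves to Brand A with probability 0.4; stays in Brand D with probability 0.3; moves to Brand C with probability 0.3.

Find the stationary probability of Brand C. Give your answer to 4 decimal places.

0.2300

Let the stationary distribution be π with π = πP and π_1 + π_2 + π_3 = 1.
π_1 = 0.5·π_1 + 0.5·π_2 + 0.4·π_3
π_2 = 0.2·π_1 + 0.2·π_2 + 0.3·π_3
Solving with the normalization constraint gives π = (0.4700, 0.2300, 0.3000).
So the stationary probability of Brand C is 0.2300.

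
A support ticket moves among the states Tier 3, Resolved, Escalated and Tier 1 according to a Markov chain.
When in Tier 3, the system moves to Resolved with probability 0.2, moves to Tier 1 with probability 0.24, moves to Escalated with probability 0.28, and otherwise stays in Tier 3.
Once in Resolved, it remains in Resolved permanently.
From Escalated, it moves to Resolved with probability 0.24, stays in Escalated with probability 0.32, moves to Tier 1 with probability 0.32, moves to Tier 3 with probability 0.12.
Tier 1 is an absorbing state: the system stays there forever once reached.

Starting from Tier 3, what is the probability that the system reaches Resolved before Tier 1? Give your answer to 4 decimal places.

0.4456

Let h(s) be the probability of absorption at Resolved starting from transient state s. Then h(Resolved) = 1 and h(Tier 1) = 0. By first-step analysis:
h(Tier 3) = 0.28·h(Tier 3) + 0.2·1 + 0.28·h(Escalated) + 0.24·0
h(Escalated) = 0.12·h(Tier 3) + 0.24·1 + 0.32·h(Escalated) + 0.32·0
Solving: h(Tier 3) = 0.4456, h(Escalated) = 0.4316.
Starting from Tier 3, the probability is 0.4456.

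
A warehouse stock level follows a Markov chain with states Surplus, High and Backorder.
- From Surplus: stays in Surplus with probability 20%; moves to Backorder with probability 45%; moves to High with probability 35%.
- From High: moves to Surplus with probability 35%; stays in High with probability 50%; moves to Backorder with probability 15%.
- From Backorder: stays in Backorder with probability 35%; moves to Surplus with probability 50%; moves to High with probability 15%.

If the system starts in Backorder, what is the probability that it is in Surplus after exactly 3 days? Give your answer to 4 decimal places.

0.3564

Propagate the distribution vector 3 days from Backorder.
After 0 days: (0.0000, 0.0000, 1.0000)
After 1 day: (0.5000, 0.1500, 0.3500)
After 2 days: (0.3275, 0.3025, 0.3700)
After 3 days: (0.3564, 0.3214, 0.3223)
P(in Surplus after 3 days) = 0.3564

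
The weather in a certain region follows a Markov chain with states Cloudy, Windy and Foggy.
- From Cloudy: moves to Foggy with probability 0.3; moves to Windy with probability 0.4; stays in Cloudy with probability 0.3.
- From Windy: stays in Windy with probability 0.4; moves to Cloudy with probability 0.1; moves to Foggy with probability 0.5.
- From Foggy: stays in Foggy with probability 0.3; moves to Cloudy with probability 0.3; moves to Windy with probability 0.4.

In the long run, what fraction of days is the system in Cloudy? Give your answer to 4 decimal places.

0.2200

Let the stationary distribution be π with π = πP and π_1 + π_2 + π_3 = 1.
π_1 = 0.3·π_1 + 0.1·π_2 + 0.3·π_3
π_2 = 0.4·π_1 + 0.4·π_2 + 0.4·π_3
Solving with the normalization constraint gives π = (0.2200, 0.4000, 0.3800).
So the stationary probability of Cloudy is 0.2200.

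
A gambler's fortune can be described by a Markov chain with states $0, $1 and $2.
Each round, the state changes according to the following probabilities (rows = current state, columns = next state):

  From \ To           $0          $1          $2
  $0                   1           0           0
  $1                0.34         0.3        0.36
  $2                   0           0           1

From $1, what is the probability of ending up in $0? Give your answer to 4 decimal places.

Let h(s) be the probability of absorption at $0 starting from transient state s. Then h($0) = 1 and h($2) = 0. By first-step analysis:
h($1) = 0.34·1 + 0.3·h($1) + 0.36·0
Solving: h($1) = 0.4857.
Starting from $1, the probability is 0.4857.

0.4857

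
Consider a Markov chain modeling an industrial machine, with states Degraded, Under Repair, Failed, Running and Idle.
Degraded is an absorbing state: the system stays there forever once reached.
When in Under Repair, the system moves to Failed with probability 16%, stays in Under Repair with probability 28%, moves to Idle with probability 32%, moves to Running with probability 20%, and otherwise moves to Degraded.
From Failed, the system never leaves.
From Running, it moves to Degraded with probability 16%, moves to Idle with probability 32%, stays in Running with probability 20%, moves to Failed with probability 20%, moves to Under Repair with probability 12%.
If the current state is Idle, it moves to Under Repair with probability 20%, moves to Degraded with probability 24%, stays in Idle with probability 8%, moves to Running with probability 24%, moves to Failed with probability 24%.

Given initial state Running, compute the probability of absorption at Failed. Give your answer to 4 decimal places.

0.5591

Let h(s) be the probability of absorption at Failed starting from transient state s. Then h(Failed) = 1 and h(Degraded) = 0. By first-step analysis:
h(Under Repair) = 0.04·0 + 0.28·h(Under Repair) + 0.16·1 + 0.2·h(Running) + 0.32·h(Idle)
h(Running) = 0.16·0 + 0.12·h(Under Repair) + 0.2·1 + 0.2·h(Running) + 0.32·h(Idle)
h(Idle) = 0.24·0 + 0.2·h(Under Repair) + 0.24·1 + 0.24·h(Running) + 0.08·h(Idle)
Solving: h(Under Repair) = 0.6180, h(Running) = 0.5591, h(Idle) = 0.5411.
Starting from Running, the probability is 0.5591.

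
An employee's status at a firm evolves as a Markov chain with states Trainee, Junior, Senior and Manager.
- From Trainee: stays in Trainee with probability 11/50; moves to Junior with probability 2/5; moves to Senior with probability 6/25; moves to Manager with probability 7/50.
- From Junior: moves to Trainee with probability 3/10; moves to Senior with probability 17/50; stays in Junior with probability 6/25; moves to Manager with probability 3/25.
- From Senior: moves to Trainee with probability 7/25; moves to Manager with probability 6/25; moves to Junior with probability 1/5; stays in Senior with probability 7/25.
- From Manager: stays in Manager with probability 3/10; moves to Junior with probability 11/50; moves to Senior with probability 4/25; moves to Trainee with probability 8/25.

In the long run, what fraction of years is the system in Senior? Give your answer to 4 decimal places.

Let the stationary distribution be π with π = πP and π_1 + π_2 + π_3 + π_4 = 1.
π_1 = 0.22·π_1 + 0.3·π_2 + 0.28·π_3 + 0.32·π_4
π_2 = 0.4·π_1 + 0.24·π_2 + 0.2·π_3 + 0.22·π_4
π_3 = 0.24·π_1 + 0.34·π_2 + 0.28·π_3 + 0.16·π_4
Solving with the normalization constraint gives π = (0.2765, 0.2699, 0.2622, 0.1914).
So the stationary probability of Senior is 0.2622.

0.2622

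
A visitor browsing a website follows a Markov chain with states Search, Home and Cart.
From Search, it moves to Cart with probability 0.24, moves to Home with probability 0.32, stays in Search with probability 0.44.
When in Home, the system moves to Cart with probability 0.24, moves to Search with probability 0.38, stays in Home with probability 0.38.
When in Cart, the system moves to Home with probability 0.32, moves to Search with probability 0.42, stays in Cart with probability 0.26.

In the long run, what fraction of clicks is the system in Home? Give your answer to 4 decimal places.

Let the stationary distribution be π with π = πP and π_1 + π_2 + π_3 = 1.
π_1 = 0.44·π_1 + 0.38·π_2 + 0.42·π_3
π_2 = 0.32·π_1 + 0.38·π_2 + 0.32·π_3
Solving with the normalization constraint gives π = (0.4147, 0.3404, 0.2449).
So the stationary probability of Home is 0.3404.

0.3404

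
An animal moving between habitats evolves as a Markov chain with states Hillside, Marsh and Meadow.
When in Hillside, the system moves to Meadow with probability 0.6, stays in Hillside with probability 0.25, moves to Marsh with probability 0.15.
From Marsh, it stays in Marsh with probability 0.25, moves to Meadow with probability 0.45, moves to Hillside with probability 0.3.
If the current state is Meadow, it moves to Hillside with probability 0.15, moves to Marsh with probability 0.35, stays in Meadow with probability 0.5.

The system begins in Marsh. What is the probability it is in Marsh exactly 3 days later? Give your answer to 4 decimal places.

0.2800

Propagate the distribution vector 3 days from Marsh.
After 0 days: (0.0000, 1.0000, 0.0000)
After 1 day: (0.3000, 0.2500, 0.4500)
After 2 days: (0.2175, 0.2650, 0.5175)
After 3 days: (0.2115, 0.2800, 0.5085)
P(in Marsh after 3 days) = 0.2800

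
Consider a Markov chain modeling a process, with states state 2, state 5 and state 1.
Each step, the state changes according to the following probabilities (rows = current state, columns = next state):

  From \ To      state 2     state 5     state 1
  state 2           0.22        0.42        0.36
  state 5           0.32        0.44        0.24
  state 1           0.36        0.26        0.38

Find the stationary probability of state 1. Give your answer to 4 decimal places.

0.3213

Let the stationary distribution be π with π = πP and π_1 + π_2 + π_3 = 1.
π_1 = 0.22·π_1 + 0.32·π_2 + 0.36·π_3
π_2 = 0.42·π_1 + 0.44·π_2 + 0.26·π_3
Solving with the normalization constraint gives π = (0.3026, 0.3761, 0.3213).
So the stationary probability of state 1 is 0.3213.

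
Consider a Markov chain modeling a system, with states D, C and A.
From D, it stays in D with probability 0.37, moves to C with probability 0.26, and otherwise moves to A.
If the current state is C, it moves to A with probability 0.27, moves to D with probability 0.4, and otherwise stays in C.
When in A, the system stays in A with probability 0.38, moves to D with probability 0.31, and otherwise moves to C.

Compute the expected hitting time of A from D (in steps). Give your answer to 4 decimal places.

Let t(s) be the expected number of steps to first reach A from state s, with t(A) = 0. Conditioning on the first step:
t(D) = 1 + 0.37·t(D) + 0.26·t(C)
t(C) = 1 + 0.4·t(D) + 0.33·t(C)
Solving: t(D) = 2.9236, t(C) = 3.2380.
Expected steps from D to A: 2.9236.

2.9236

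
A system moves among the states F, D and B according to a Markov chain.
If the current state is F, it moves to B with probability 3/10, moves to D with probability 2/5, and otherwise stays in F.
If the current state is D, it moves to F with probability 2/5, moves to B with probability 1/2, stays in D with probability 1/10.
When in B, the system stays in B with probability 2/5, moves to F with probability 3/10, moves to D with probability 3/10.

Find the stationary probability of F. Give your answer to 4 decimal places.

Let the stationary distribution be π with π = πP and π_1 + π_2 + π_3 = 1.
π_1 = 0.3·π_1 + 0.4·π_2 + 0.3·π_3
π_2 = 0.4·π_1 + 0.1·π_2 + 0.3·π_3
Solving with the normalization constraint gives π = (0.3277, 0.2773, 0.3950).
So the stationary probability of F is 0.3277.

0.3277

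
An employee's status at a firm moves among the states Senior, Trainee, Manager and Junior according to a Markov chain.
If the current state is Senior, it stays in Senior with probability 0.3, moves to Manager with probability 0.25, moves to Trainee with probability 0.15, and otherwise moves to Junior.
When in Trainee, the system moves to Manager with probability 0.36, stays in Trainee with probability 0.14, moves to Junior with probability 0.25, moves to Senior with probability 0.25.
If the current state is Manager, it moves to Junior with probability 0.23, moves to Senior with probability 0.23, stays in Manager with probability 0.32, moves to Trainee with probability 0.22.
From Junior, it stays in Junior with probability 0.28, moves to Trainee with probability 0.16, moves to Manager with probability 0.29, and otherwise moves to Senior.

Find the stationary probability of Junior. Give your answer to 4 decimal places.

Let the stationary distribution be π with π = πP and π_1 + π_2 + π_3 + π_4 = 1.
π_1 = 0.3·π_1 + 0.25·π_2 + 0.23·π_3 + 0.27·π_4
π_2 = 0.15·π_1 + 0.14·π_2 + 0.22·π_3 + 0.16·π_4
π_3 = 0.25·π_1 + 0.36·π_2 + 0.32·π_3 + 0.29·π_4
Solving with the normalization constraint gives π = (0.2624, 0.1720, 0.3006, 0.2651).
So the stationary probability of Junior is 0.2651.

0.2651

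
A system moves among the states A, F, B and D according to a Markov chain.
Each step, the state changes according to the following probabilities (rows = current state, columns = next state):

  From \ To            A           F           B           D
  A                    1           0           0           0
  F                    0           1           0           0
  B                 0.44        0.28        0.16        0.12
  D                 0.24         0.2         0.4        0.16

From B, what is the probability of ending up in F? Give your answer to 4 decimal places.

0.3942

Let h(s) be the probability of absorption at F starting from transient state s. Then h(F) = 1 and h(A) = 0. By first-step analysis:
h(B) = 0.44·0 + 0.28·1 + 0.16·h(B) + 0.12·h(D)
h(D) = 0.24·0 + 0.2·1 + 0.4·h(B) + 0.16·h(D)
Solving: h(B) = 0.3942, h(D) = 0.4258.
Starting from B, the probability is 0.3942.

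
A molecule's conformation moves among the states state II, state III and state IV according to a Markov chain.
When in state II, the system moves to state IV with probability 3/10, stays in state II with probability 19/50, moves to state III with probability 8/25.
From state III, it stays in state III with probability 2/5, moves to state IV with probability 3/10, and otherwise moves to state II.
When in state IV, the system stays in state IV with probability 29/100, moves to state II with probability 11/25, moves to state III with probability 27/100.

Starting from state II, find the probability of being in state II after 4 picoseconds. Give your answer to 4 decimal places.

0.3713

Propagate the distribution vector 4 picoseconds from state II.
After 0 picoseconds: (1.0000, 0.0000, 0.0000)
After 1 picosecond: (0.3800, 0.3200, 0.3000)
After 2 picoseconds: (0.3724, 0.3306, 0.2970)
After 3 picoseconds: (0.3714, 0.3316, 0.2970)
After 4 picoseconds: (0.3713, 0.3317, 0.2970)
P(in state II after 4 picoseconds) = 0.3713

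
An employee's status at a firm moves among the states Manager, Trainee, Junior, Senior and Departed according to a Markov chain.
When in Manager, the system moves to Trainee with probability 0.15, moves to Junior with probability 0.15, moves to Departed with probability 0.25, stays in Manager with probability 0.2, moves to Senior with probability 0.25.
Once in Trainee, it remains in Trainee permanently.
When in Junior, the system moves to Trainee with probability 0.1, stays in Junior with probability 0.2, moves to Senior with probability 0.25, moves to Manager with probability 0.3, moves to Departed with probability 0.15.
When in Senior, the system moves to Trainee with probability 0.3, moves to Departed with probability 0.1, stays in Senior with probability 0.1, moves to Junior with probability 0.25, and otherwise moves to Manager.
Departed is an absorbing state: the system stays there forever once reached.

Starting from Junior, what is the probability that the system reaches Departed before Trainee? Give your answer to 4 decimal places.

Let h(s) be the probability of absorption at Departed starting from transient state s. Then h(Departed) = 1 and h(Trainee) = 0. By first-step analysis:
h(Manager) = 0.2·h(Manager) + 0.15·0 + 0.15·h(Junior) + 0.25·h(Senior) + 0.25·1
h(Junior) = 0.3·h(Manager) + 0.1·0 + 0.2·h(Junior) + 0.25·h(Senior) + 0.15·1
h(Senior) = 0.25·h(Manager) + 0.3·0 + 0.25·h(Junior) + 0.1·h(Senior) + 0.1·1
Solving: h(Manager) = 0.5345, h(Junior) = 0.5137, h(Senior) = 0.4023.
Starting from Junior, the probability is 0.5137.

0.5137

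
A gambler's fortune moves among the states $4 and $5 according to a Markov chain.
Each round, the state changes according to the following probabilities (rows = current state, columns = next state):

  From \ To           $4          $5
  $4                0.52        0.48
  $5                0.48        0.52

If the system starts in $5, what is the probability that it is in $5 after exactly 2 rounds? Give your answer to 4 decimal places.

0.5008

Sum over the intermediate state after 1 round:
P = P($5→$4)·P($4→$5) + P($5→$5)·P($5→$5)
  = 0.48×0.48 + 0.52×0.52
  = 0.2304 + 0.2704 = 0.5008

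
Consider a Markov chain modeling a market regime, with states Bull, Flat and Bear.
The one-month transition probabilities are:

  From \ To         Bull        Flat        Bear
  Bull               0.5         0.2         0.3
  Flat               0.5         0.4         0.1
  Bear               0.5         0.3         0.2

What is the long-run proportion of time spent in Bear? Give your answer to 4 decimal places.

Let the stationary distribution be π with π = πP and π_1 + π_2 + π_3 = 1.
π_1 = 0.5·π_1 + 0.5·π_2 + 0.5·π_3
π_2 = 0.2·π_1 + 0.4·π_2 + 0.3·π_3
Solving with the normalization constraint gives π = (0.5000, 0.2778, 0.2222).
So the stationary probability of Bear is 0.2222.

0.2222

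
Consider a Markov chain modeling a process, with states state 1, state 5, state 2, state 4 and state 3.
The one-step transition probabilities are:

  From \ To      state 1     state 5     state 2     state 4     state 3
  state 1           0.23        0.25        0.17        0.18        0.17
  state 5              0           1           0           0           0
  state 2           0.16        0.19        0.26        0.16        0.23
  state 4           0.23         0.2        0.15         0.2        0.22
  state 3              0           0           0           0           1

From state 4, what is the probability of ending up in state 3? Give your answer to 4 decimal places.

Let h(s) be the probability of absorption at state 3 starting from transient state s. Then h(state 3) = 1 and h(state 5) = 0. By first-step analysis:
h(state 1) = 0.23·h(state 1) + 0.25·0 + 0.17·h(state 2) + 0.18·h(state 4) + 0.17·1
h(state 2) = 0.16·h(state 1) + 0.19·0 + 0.26·h(state 2) + 0.16·h(state 4) + 0.23·1
h(state 4) = 0.23·h(state 1) + 0.2·0 + 0.15·h(state 2) + 0.2·h(state 4) + 0.22·1
Solving: h(state 1) = 0.4523, h(state 2) = 0.5171, h(state 4) = 0.5020.
Starting from state 4, the probability is 0.5020.

0.5020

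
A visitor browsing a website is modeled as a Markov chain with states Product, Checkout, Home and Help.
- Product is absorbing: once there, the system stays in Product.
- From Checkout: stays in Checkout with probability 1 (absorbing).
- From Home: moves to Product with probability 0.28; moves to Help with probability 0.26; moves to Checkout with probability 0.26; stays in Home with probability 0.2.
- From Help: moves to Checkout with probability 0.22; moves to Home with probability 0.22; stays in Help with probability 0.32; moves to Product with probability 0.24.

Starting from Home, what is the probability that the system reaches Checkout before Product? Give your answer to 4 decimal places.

0.4807

Let h(s) be the probability of absorption at Checkout starting from transient state s. Then h(Checkout) = 1 and h(Product) = 0. By first-step analysis:
h(Home) = 0.28·0 + 0.26·1 + 0.2·h(Home) + 0.26·h(Help)
h(Help) = 0.24·0 + 0.22·1 + 0.22·h(Home) + 0.32·h(Help)
Solving: h(Home) = 0.4807, h(Help) = 0.4790.
Starting from Home, the probability is 0.4807.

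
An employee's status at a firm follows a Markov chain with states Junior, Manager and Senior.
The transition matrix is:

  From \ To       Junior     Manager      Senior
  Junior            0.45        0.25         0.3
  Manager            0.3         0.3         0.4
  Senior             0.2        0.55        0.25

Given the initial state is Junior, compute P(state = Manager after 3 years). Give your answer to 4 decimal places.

Propagate the distribution vector 3 years from Junior.
After 0 years: (1.0000, 0.0000, 0.0000)
After 1 year: (0.4500, 0.2500, 0.3000)
After 2 years: (0.3375, 0.3525, 0.3100)
After 3 years: (0.3196, 0.3606, 0.3198)
P(in Manager after 3 years) = 0.3606

0.3606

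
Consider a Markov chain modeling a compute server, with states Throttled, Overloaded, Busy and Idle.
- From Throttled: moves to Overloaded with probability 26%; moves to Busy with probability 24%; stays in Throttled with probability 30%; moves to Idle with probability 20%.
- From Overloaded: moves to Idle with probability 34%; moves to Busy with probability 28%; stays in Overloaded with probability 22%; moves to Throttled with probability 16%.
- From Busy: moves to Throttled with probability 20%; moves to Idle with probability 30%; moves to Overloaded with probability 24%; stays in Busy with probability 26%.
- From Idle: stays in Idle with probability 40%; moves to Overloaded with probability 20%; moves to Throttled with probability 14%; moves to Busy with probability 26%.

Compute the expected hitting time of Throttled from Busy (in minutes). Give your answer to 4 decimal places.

5.8639

Let t(s) be the expected number of minutes to first reach Throttled from state s, with t(Throttled) = 0. Conditioning on the first minute:
t(Overloaded) = 1 + 0.22·t(Overloaded) + 0.28·t(Busy) + 0.34·t(Idle)
t(Busy) = 1 + 0.24·t(Overloaded) + 0.26·t(Busy) + 0.3·t(Idle)
t(Idle) = 1 + 0.2·t(Overloaded) + 0.26·t(Busy) + 0.4·t(Idle)
Solving: t(Overloaded) = 6.1088, t(Busy) = 5.8639, t(Idle) = 6.2439.
Expected minutes from Busy to Throttled: 5.8639.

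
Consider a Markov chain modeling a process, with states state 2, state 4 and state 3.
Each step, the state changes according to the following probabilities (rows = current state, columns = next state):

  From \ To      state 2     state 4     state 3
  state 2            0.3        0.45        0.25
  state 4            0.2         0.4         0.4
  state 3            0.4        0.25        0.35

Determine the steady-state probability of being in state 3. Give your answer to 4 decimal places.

0.3385

Let the stationary distribution be π with π = πP and π_1 + π_2 + π_3 = 1.
π_1 = 0.3·π_1 + 0.2·π_2 + 0.4·π_3
π_2 = 0.45·π_1 + 0.4·π_2 + 0.25·π_3
Solving with the normalization constraint gives π = (0.2974, 0.3641, 0.3385).
So the stationary probability of state 3 is 0.3385.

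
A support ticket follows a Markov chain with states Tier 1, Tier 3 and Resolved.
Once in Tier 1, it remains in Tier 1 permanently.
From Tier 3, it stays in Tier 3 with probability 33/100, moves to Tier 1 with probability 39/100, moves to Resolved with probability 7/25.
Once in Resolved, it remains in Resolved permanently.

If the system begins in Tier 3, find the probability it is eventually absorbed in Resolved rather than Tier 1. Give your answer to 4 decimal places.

Let h(s) be the probability of absorption at Resolved starting from transient state s. Then h(Resolved) = 1 and h(Tier 1) = 0. By first-step analysis:
h(Tier 3) = 0.39·0 + 0.33·h(Tier 3) + 0.28·1
Solving: h(Tier 3) = 0.4179.
Starting from Tier 3, the probability is 0.4179.

0.4179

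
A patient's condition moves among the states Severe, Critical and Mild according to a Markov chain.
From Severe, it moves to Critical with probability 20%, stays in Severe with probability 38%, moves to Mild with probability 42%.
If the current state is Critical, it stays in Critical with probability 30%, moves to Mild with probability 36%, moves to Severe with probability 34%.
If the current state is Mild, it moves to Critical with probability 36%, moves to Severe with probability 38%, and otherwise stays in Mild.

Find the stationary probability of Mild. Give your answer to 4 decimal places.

0.3474

Let the stationary distribution be π with π = πP and π_1 + π_2 + π_3 = 1.
π_1 = 0.38·π_1 + 0.34·π_2 + 0.38·π_3
π_2 = 0.2·π_1 + 0.3·π_2 + 0.36·π_3
Solving with the normalization constraint gives π = (0.3686, 0.2840, 0.3474).
So the stationary probability of Mild is 0.3474.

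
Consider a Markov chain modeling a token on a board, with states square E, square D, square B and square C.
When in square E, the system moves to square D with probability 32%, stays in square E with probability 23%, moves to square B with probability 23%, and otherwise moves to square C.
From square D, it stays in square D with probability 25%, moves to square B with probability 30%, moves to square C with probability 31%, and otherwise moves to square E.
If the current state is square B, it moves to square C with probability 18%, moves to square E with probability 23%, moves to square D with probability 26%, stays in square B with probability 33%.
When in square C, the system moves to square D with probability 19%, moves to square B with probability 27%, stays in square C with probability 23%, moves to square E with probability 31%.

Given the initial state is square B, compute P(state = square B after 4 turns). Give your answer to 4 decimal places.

0.2858

Propagate the distribution vector 4 turns from square B.
After 0 turns: (0.0000, 0.0000, 1.0000, 0.0000)
After 1 turn: (0.2300, 0.2600, 0.3300, 0.1800)
After 2 turns: (0.2210, 0.2586, 0.2884, 0.2320)
After 3 turns: (0.2253, 0.2544, 0.2862, 0.2341)
After 4 turns: (0.2258, 0.2546, 0.2858, 0.2338)
P(in square B after 4 turns) = 0.2858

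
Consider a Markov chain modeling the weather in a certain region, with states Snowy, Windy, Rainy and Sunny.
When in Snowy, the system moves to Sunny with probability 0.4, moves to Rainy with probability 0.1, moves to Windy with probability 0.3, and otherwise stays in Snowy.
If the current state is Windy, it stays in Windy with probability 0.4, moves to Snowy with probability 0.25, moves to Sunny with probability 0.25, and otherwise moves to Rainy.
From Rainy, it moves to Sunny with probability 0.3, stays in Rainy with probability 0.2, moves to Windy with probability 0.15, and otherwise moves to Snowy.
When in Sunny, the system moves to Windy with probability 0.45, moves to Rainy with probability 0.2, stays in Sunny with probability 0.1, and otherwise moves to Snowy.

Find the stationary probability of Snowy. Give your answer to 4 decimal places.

0.2514

Let the stationary distribution be π with π = πP and π_1 + π_2 + π_3 + π_4 = 1.
π_1 = 0.2·π_1 + 0.25·π_2 + 0.35·π_3 + 0.25·π_4
π_2 = 0.3·π_1 + 0.4·π_2 + 0.15·π_3 + 0.45·π_4
π_3 = 0.1·π_1 + 0.1·π_2 + 0.2·π_3 + 0.2·π_4
Solving with the normalization constraint gives π = (0.2514, 0.3528, 0.1396, 0.2563).
So the stationary probability of Snowy is 0.2514.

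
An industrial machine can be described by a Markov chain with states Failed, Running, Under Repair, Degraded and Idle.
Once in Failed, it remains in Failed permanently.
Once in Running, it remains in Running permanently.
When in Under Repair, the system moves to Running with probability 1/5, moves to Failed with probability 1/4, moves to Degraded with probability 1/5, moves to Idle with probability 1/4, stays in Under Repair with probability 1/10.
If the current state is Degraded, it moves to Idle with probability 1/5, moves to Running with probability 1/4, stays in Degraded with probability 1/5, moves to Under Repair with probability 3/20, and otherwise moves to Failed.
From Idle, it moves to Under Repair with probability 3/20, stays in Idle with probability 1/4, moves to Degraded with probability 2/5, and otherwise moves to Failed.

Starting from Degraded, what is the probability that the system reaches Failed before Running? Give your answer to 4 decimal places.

0.5238

Let h(s) be the probability of absorption at Failed starting from transient state s. Then h(Failed) = 1 and h(Running) = 0. By first-step analysis:
h(Under Repair) = 0.25·1 + 0.2·0 + 0.1·h(Under Repair) + 0.2·h(Degraded) + 0.25·h(Idle)
h(Degraded) = 0.2·1 + 0.25·0 + 0.15·h(Under Repair) + 0.2·h(Degraded) + 0.2·h(Idle)
h(Idle) = 0.2·1 + 0.15·h(Under Repair) + 0.4·h(Degraded) + 0.25·h(Idle)
Solving: h(Under Repair) = 0.5779, h(Degraded) = 0.5238, h(Idle) = 0.6616.
Starting from Degraded, the probability is 0.5238.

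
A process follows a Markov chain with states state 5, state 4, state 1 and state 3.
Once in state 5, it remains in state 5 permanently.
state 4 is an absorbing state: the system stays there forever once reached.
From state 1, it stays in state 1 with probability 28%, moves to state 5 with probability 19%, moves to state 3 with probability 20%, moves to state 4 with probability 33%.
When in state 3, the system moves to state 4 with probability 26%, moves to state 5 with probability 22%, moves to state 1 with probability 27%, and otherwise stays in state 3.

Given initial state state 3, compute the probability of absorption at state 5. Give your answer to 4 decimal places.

0.4315

Let h(s) be the probability of absorption at state 5 starting from transient state s. Then h(state 5) = 1 and h(state 4) = 0. By first-step analysis:
h(state 1) = 0.19·1 + 0.33·0 + 0.28·h(state 1) + 0.2·h(state 3)
h(state 3) = 0.22·1 + 0.26·0 + 0.27·h(state 1) + 0.25·h(state 3)
Solving: h(state 1) = 0.3837, h(state 3) = 0.4315.
Starting from state 3, the probability is 0.4315.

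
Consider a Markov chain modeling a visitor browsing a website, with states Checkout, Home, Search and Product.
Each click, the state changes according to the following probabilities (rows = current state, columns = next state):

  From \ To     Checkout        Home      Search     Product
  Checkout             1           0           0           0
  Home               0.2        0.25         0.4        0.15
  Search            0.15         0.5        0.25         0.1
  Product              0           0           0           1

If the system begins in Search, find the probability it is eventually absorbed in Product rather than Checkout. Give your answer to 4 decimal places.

0.4138

Let h(s) be the probability of absorption at Product starting from transient state s. Then h(Product) = 1 and h(Checkout) = 0. By first-step analysis:
h(Home) = 0.2·0 + 0.25·h(Home) + 0.4·h(Search) + 0.15·1
h(Search) = 0.15·0 + 0.5·h(Home) + 0.25·h(Search) + 0.1·1
Solving: h(Home) = 0.4207, h(Search) = 0.4138.
Starting from Search, the probability is 0.4138.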